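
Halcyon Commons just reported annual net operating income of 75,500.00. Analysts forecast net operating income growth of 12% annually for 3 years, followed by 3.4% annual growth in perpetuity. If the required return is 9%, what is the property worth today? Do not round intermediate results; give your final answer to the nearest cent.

D_1 = 84560.00000
D_2 = 94707.20000
D_3 = 106072.06400
Terminal value at year 3: TV = D_3×(1+g_2)/(r−g_2) = 109678.51418/0.056 = 1958544.89600
P_0 = D_1/(1+r)^1 + D_2/(1+r)^2 + D_3/(1+r)^3 + TV/(1+r)^3
    = 77577.98165 + 79713.15546 + 81907.09552 + 1512356.01365 = 1751554.24628

1751554.25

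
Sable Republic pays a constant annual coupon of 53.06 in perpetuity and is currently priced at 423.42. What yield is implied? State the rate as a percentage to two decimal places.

12.53%

P = C/r ⇒ r = C/P = 53.06/423.42 = 0.125313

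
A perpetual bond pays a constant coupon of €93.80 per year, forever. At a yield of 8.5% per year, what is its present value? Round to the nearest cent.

€1103.53

Level perpetuity: PV = C / r = €93.80 / 0.085 = €1,103.53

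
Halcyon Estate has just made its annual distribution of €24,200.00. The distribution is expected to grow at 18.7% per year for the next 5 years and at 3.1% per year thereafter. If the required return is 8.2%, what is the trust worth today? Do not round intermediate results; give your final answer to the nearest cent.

€938487.33

D_1 = 28725.40000
D_2 = 34097.04980
D_3 = 40473.19811
D_4 = 48041.68616
D_5 = 57025.48147
Terminal value at year 5: TV = D_5×(1+g_2)/(r−g_2) = 58793.27140/0.051 = 1152809.24308
P_0 = D_1/(1+r)^1 + D_2/(1+r)^2 + D_3/(1+r)^3 + D_4/(1+r)^4 + D_5/(1+r)^5 + TV/(1+r)^5
    = 26548.42884 + 29124.75511 + 31951.09456 + 35051.70910 + 38453.21506 + 777358.13196 = 938487.33462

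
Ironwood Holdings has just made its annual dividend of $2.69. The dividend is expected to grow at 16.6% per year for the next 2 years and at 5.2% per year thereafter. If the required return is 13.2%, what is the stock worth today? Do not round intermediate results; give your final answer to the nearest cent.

$43.16

D_1 = 3.13654
D_2 = 3.65721
Terminal value at year 2: TV = D_2×(1+g_2)/(r−g_2) = 3.84738/0.08 = 48.09225
P_0 = D_1/(1+r)^1 + D_2/(1+r)^2 + TV/(1+r)^2
    = 2.77080 + 2.85402 + 37.53032 = 43.15513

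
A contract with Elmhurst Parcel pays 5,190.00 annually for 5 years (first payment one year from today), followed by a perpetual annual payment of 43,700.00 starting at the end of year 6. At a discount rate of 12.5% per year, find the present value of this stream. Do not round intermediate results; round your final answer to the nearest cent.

PV of 5-year annuity: 5,190.00 × [1 − (1+0.125)^−5] / 0.125 = 18479.34969
Perpetuity value at year 5: 43,700.00 / 0.125 = 349600.00000
PV of perpetuity: 349600.00000 / (1+0.125)^5 = 194003.16347
Total PV = 18479.34969 + 194003.16347 = 212482.51317

212482.51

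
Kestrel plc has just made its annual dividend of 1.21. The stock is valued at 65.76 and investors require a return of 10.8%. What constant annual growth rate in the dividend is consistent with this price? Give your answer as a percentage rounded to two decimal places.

P = D₀(1+g)/(r−g) ⇒ P(r−g) = D₀(1+g) ⇒ g(P+D₀) = P·r − D₀
g = (P·r − D₀)/(P + D₀) = (65.76×0.108 − 1.21) / (65.76 + 1.21) = 0.087981

8.80%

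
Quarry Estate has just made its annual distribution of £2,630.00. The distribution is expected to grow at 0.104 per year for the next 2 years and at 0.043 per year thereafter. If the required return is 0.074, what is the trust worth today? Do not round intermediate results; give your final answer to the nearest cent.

£98981.65

D_1 = 2903.52000
D_2 = 3205.48608
Terminal value at year 2: TV = D_2×(1+g_2)/(r−g_2) = 3343.32198/0.031 = 107849.09618
P_0 = D_1/(1+r)^1 + D_2/(1+r)^2 + TV/(1+r)^2
    = 2703.46369 + 2778.97943 + 93499.21123 = 98981.65435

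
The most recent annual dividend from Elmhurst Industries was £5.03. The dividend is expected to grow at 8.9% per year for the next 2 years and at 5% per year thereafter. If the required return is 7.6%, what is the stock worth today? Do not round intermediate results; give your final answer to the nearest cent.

D_1 = 5.47767
D_2 = 5.96518
Terminal value at year 2: TV = D_2×(1+g_2)/(r−g_2) = 6.26344/0.026 = 240.90161
P_0 = D_1/(1+r)^1 + D_2/(1+r)^2 + TV/(1+r)^2
    = 5.09077 + 5.15228 + 208.07272 = 218.31577

£218.32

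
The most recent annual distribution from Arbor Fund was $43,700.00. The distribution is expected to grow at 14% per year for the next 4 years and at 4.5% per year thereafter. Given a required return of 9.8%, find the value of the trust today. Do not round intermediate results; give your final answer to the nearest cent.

D_1 = 49818.00000
D_2 = 56792.52000
D_3 = 64743.47280
D_4 = 73807.55899
Terminal value at year 4: TV = D_4×(1+g_2)/(r−g_2) = 77128.89915/0.053 = 1455262.24805
P_0 = D_1/(1+r)^1 + D_2/(1+r)^2 + D_3/(1+r)^3 + D_4/(1+r)^4 + TV/(1+r)^4
    = 45371.58470 + 47107.10980 + 48909.02110 + 50779.85797 + 1001225.50156 = 1193393.07513

$1193393.08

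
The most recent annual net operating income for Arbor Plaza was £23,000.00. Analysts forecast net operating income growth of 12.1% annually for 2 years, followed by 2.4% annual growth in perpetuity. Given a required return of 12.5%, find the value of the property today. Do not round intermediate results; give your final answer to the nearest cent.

D_1 = 25783.00000
D_2 = 28902.74300
Terminal value at year 2: TV = D_2×(1+g_2)/(r−g_2) = 29596.40883/0.101 = 293033.75081
P_0 = D_1/(1+r)^1 + D_2/(1+r)^2 + TV/(1+r)^2
    = 22918.22222 + 22836.73521 + 231532.84015 = 277287.79758

£277287.80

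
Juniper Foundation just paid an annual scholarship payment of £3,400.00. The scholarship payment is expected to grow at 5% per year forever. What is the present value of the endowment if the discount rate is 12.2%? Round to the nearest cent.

D₁ = D₀ × (1 + g) = £3,400.00 × 1.05 = £3,570.0000
Growing perpetuity: P = D₁ / (r − g) = £3,570.0000 / (0.122 − 0.05) = £49,583.33

£49583.33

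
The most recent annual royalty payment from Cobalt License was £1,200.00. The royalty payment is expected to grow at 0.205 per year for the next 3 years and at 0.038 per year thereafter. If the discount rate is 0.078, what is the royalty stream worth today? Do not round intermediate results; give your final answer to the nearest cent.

D_1 = 1446.00000
D_2 = 1742.43000
D_3 = 2099.62815
Terminal value at year 3: TV = D_3×(1+g_2)/(r−g_2) = 2179.41402/0.04 = 54485.35049
P_0 = D_1/(1+r)^1 + D_2/(1+r)^2 + D_3/(1+r)^3 + TV/(1+r)^3
    = 1341.37291 + 1499.40108 + 1676.04666 + 43493.41076 = 48010.23140

£48010.23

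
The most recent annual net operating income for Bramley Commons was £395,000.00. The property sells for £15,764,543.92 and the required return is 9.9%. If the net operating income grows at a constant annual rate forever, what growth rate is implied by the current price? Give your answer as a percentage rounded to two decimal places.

7.21%

P = D₀(1+g)/(r−g) ⇒ P(r−g) = D₀(1+g) ⇒ g(P+D₀) = P·r − D₀
g = (P·r − D₀)/(P + D₀) = (£15,764,543.92×0.099 − £395,000.00) / (£15,764,543.92 + £395,000.00) = 0.072136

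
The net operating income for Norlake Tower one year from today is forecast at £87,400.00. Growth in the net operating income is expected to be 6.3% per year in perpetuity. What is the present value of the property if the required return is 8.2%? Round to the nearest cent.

£4600000.00

Growing perpetuity: P = D₁ / (r − g) = £87,400.0000 / (0.082 − 0.063) = £4,600,000.00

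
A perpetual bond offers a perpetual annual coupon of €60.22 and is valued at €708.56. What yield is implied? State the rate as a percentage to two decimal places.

P = C/r ⇒ r = C/P = €60.22/€708.56 = 0.084989

8.50%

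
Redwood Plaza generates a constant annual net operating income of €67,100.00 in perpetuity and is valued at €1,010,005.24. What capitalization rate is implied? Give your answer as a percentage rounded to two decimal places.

6.64%

P = C/r ⇒ r = C/P = €67,100.00/€1,010,005.24 = 0.066435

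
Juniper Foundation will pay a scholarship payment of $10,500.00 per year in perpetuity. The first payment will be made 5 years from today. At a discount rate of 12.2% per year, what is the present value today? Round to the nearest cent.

Value at end of year 4: C / r = $10,500.00 / 0.122 = $86,065.5738
Discount to today: PV = $86,065.5738 / (1 + 0.122)^4 = $86,065.5738 / 1.584789 = $54,307.28

$54307.28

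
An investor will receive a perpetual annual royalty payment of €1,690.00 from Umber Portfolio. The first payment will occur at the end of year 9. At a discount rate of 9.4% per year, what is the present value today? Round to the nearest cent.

€8762.34

Value at end of year 8: C / r = €1,690.00 / 0.094 = €17,978.7234
Discount to today: PV = €17,978.7234 / (1 + 0.094)^8 = €17,978.7234 / 2.051817 = €8,762.34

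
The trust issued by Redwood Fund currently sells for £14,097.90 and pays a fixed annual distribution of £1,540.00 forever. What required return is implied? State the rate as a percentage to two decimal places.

P = C/r ⇒ r = C/P = £1,540.00/£14,097.90 = 0.109236

10.92%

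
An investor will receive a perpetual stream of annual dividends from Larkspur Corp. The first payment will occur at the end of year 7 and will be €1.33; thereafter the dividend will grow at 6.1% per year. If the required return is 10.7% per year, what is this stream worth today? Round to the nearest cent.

Value at end of year 6: C₁ / (r − g) = €1.33 / (0.107 − 0.061) = €28.9130
Discount to today: PV = €28.9130 / (1 + 0.107)^6 = €28.9130 / 1.840288 = €15.71

€15.71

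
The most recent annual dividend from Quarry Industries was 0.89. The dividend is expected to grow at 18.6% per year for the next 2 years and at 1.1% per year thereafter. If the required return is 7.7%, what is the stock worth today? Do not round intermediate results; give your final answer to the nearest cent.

18.59

D_1 = 1.05554
D_2 = 1.25187
Terminal value at year 2: TV = D_2×(1+g_2)/(r−g_2) = 1.26564/0.066 = 19.17638
P_0 = D_1/(1+r)^1 + D_2/(1+r)^2 + TV/(1+r)^2
    = 0.98007 + 1.07926 + 16.53237 = 18.59171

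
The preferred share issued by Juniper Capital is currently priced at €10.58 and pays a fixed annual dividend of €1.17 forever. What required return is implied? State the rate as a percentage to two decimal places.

P = C/r ⇒ r = C/P = €1.17/€10.58 = 0.110586

11.06%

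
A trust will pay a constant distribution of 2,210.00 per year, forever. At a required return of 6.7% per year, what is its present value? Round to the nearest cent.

Level perpetuity: PV = C / r = 2,210.00 / 0.067 = 32,985.07

32985.07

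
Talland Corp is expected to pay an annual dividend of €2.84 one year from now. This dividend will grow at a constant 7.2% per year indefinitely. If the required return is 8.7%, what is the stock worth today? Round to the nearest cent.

Growing perpetuity: P = D₁ / (r − g) = €2.8400 / (0.087 − 0.072) = €189.33

€189.33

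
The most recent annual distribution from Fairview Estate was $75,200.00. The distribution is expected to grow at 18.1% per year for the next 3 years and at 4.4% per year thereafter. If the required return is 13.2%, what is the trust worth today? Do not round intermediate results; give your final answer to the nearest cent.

$1258785.90

D_1 = 88811.20000
D_2 = 104886.02720
D_3 = 123870.39812
Terminal value at year 3: TV = D_3×(1+g_2)/(r−g_2) = 129320.69564/0.088 = 1469553.35955
P_0 = D_1/(1+r)^1 + D_2/(1+r)^2 + D_3/(1+r)^3 + TV/(1+r)^3
    = 78455.12367 + 81851.14935 + 85394.17613 + 1013085.45317 = 1258785.90232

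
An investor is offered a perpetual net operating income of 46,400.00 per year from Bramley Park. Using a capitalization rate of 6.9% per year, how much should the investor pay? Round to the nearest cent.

Level perpetuity: PV = C / r = 46,400.00 / 0.069 = 672,463.77

672463.77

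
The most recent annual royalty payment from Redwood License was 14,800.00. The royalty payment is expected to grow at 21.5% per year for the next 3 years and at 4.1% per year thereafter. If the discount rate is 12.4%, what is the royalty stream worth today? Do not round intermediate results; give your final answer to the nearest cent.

D_1 = 17982.00000
D_2 = 21848.13000
D_3 = 26545.47795
Terminal value at year 3: TV = D_3×(1+g_2)/(r−g_2) = 27633.84255/0.083 = 332937.86200
P_0 = D_1/(1+r)^1 + D_2/(1+r)^2 + D_3/(1+r)^3 + TV/(1+r)^3
    = 15998.22064 + 17293.45025 + 18693.54275 + 234457.56630 = 286442.77993

286442.78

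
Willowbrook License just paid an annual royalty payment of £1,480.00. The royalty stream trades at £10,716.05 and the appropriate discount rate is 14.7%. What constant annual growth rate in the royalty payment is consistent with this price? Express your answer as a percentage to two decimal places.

P = D₀(1+g)/(r−g) ⇒ P(r−g) = D₀(1+g) ⇒ g(P+D₀) = P·r − D₀
g = (P·r − D₀)/(P + D₀) = (£10,716.05×0.147 − £1,480.00) / (£10,716.05 + £1,480.00) = 0.007811

0.78%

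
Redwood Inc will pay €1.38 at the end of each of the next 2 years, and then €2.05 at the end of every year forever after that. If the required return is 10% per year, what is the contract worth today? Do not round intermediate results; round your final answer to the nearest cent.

PV of 2-year annuity: €1.38 × [1 − (1+0.1)^−2] / 0.1 = 2.39504
Perpetuity value at year 2: €2.05 / 0.1 = 20.50000
PV of perpetuity: 20.50000 / (1+0.1)^2 = 16.94215
Total PV = 2.39504 + 16.94215 = 19.33719

€19.34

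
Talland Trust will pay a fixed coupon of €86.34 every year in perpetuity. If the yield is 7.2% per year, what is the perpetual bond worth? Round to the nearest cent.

€1199.17

Level perpetuity: PV = C / r = €86.34 / 0.072 = €1,199.17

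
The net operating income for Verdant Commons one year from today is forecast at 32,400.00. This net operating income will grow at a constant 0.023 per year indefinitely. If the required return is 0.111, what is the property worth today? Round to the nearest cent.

368181.82

Growing perpetuity: P = D₁ / (r − g) = 32,400.0000 / (0.111 − 0.023) = 368,181.82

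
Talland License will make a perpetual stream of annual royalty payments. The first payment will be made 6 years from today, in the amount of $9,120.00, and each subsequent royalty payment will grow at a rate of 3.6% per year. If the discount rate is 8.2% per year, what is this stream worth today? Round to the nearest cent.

$133690.55

Value at end of year 5: C₁ / (r − g) = $9,120.00 / (0.082 − 0.036) = $198,260.8696
Discount to today: PV = $198,260.8696 / (1 + 0.082)^5 = $198,260.8696 / 1.482983 = $133,690.55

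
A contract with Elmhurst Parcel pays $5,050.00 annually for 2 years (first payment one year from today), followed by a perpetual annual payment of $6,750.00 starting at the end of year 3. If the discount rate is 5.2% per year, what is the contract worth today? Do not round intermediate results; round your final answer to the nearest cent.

$126655.63

PV of 2-year annuity: $5,050.00 × [1 − (1+0.052)^−2] / 0.052 = 9363.47930
Perpetuity value at year 2: $6,750.00 / 0.052 = 129807.69231
PV of perpetuity: 129807.69231 / (1+0.052)^2 = 117292.15066
Total PV = 9363.47930 + 117292.15066 = 126655.62997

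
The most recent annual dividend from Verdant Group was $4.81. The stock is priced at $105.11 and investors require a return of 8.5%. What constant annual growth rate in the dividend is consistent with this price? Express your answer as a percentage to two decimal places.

P = D₀(1+g)/(r−g) ⇒ P(r−g) = D₀(1+g) ⇒ g(P+D₀) = P·r − D₀
g = (P·r − D₀)/(P + D₀) = ($105.11×0.085 − $4.81) / ($105.11 + $4.81) = 0.037521

3.75%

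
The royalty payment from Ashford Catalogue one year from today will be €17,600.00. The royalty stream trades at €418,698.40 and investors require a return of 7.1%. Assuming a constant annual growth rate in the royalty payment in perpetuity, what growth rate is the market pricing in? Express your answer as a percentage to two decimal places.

2.90%

P = D₁/(r−g) ⇒ g = r − D₁/P = 0.071 − €17,600.00/€418,698.40 = 0.028965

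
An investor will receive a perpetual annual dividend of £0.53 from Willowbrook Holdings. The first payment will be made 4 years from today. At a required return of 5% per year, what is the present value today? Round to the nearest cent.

Value at end of year 3: C / r = £0.53 / 0.05 = £10.6000
Discount to today: PV = £10.6000 / (1 + 0.05)^3 = £10.6000 / 1.157625 = £9.16

£9.16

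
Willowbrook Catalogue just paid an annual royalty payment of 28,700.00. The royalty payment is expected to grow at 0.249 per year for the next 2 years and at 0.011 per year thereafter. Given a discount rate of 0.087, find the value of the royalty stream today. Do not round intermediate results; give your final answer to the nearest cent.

D_1 = 35846.30000
D_2 = 44772.02870
Terminal value at year 2: TV = D_2×(1+g_2)/(r−g_2) = 45264.52102/0.076 = 595585.80284
P_0 = D_1/(1+r)^1 + D_2/(1+r)^2 + TV/(1+r)^2
    = 32977.27691 + 37892.01367 + 504063.49764 = 574932.78821

574932.79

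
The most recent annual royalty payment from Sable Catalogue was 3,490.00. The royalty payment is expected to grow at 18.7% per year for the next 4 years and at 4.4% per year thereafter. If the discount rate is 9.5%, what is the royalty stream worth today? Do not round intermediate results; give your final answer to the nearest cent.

115800.27

D_1 = 4142.63000
D_2 = 4917.30181
D_3 = 5836.83725
D_4 = 6928.32581
Terminal value at year 4: TV = D_4×(1+g_2)/(r−g_2) = 7233.17215/0.051 = 141826.90490
P_0 = D_1/(1+r)^1 + D_2/(1+r)^2 + D_3/(1+r)^3 + D_4/(1+r)^4 + TV/(1+r)^4
    = 3783.22374 + 4101.08364 + 4445.64957 + 4819.16533 + 98651.14917 = 115800.27146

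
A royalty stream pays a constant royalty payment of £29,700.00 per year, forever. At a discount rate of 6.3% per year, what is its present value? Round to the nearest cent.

Level perpetuity: PV = C / r = £29,700.00 / 0.063 = £471,428.57

£471428.57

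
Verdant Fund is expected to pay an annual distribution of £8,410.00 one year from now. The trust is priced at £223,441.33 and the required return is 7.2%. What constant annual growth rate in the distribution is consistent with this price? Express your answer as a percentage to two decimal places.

P = D₁/(r−g) ⇒ g = r − D₁/P = 0.072 − £8,410.00/£223,441.33 = 0.034361

3.44%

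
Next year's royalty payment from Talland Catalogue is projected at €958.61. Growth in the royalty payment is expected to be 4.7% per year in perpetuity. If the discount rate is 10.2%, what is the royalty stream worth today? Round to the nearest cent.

Growing perpetuity: P = D₁ / (r − g) = €958.6100 / (0.102 − 0.047) = €17,429.27

€17429.27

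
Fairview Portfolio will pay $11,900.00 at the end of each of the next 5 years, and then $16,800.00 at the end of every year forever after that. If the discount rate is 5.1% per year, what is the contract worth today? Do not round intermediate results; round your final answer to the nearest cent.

PV of 5-year annuity: $11,900.00 × [1 − (1+0.051)^−5] / 0.051 = 51378.66392
Perpetuity value at year 5: $16,800.00 / 0.051 = 329411.76471
PV of perpetuity: 329411.76471 / (1+0.051)^5 = 256877.18035
Total PV = 51378.66392 + 256877.18035 = 308255.84427

$308255.84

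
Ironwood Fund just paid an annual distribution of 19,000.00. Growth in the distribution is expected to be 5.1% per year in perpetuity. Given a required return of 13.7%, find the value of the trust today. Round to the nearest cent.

232197.67

D₁ = D₀ × (1 + g) = 19,000.00 × 1.051 = 19,969.0000
Growing perpetuity: P = D₁ / (r − g) = 19,969.0000 / (0.137 − 0.051) = 232,197.67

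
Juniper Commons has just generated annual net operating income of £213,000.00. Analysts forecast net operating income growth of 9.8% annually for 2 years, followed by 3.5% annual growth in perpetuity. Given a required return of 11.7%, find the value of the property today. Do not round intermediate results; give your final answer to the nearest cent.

D_1 = 233874.00000
D_2 = 256793.65200
Terminal value at year 2: TV = D_2×(1+g_2)/(r−g_2) = 265781.42982/0.082 = 3241236.94902
P_0 = D_1/(1+r)^1 + D_2/(1+r)^2 + TV/(1+r)^2
    = 209376.90242 + 205815.43317 + 2597792.35773 = 3012984.69332

£3012984.69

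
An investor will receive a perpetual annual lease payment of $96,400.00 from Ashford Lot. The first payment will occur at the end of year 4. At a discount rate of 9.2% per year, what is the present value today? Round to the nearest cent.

Value at end of year 3: C / r = $96,400.00 / 0.092 = $1,047,826.0870
Discount to today: PV = $1,047,826.0870 / (1 + 0.092)^3 = $1,047,826.0870 / 1.302171 = $804,676.45

$804676.45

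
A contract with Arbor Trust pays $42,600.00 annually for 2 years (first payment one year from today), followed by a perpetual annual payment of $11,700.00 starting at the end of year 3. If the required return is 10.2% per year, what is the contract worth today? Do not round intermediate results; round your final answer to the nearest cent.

PV of 2-year annuity: $42,600.00 × [1 − (1+0.102)^−2] / 0.102 = 73735.92314
Perpetuity value at year 2: $11,700.00 / 0.102 = 114705.88235
PV of perpetuity: 114705.88235 / (1+0.102)^2 = 94454.46684
Total PV = 73735.92314 + 94454.46684 = 168190.38998

$168190.39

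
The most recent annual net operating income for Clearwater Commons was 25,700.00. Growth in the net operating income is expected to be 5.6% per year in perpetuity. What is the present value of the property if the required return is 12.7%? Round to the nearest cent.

382242.25

D₁ = D₀ × (1 + g) = 25,700.00 × 1.056 = 27,139.2000
Growing perpetuity: P = D₁ / (r − g) = 27,139.2000 / (0.127 − 0.056) = 382,242.25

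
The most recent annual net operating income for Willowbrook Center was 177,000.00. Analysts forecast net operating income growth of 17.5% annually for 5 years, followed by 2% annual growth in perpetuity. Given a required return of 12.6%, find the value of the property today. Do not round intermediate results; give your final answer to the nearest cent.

D_1 = 207975.00000
D_2 = 244370.62500
D_3 = 287135.48438
D_4 = 337384.19414
D_5 = 396426.42812
Terminal value at year 5: TV = D_5×(1+g_2)/(r−g_2) = 404354.95668/0.106 = 3814669.40262
P_0 = D_1/(1+r)^1 + D_2/(1+r)^2 + D_3/(1+r)^3 + D_4/(1+r)^4 + D_5/(1+r)^5 + TV/(1+r)^5
    = 184702.48668 + 192740.16150 + 201127.61080 + 209880.05567 + 219013.37959 + 2107487.23756 = 3114950.93180

3114950.93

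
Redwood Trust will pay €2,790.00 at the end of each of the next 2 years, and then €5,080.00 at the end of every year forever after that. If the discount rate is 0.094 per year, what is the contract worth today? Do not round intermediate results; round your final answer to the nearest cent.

€50035.94

PV of 2-year annuity: €2,790.00 × [1 − (1+0.094)^−2] / 0.094 = 4881.42068
Perpetuity value at year 2: €5,080.00 / 0.094 = 54042.55319
PV of perpetuity: 54042.55319 / (1+0.094)^2 = 45154.51841
Total PV = 4881.42068 + 45154.51841 = 50035.93909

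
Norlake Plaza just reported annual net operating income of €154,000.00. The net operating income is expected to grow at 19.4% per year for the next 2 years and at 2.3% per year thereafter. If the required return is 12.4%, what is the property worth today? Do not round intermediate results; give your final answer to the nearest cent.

D_1 = 183876.00000
D_2 = 219547.94400
Terminal value at year 2: TV = D_2×(1+g_2)/(r−g_2) = 224597.54671/0.101 = 2223738.08626
P_0 = D_1/(1+r)^1 + D_2/(1+r)^2 + TV/(1+r)^2
    = 163590.74733 + 173778.78320 + 1760155.39812 = 2097524.92865

€2097524.93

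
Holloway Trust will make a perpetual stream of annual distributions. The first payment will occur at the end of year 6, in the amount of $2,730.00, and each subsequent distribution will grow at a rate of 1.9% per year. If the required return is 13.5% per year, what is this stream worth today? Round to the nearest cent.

$12494.69

Value at end of year 5: C₁ / (r − g) = $2,730.00 / (0.135 − 0.019) = $23,534.4828
Discount to today: PV = $23,534.4828 / (1 + 0.135)^5 = $23,534.4828 / 1.883559 = $12,494.69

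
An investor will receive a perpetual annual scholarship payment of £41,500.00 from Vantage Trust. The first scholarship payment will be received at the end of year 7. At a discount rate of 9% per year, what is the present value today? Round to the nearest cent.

Value at end of year 6: C / r = £41,500.00 / 0.09 = £461,111.1111
Discount to today: PV = £461,111.1111 / (1 + 0.09)^6 = £461,111.1111 / 1.677100 = £274,945.49

£274945.49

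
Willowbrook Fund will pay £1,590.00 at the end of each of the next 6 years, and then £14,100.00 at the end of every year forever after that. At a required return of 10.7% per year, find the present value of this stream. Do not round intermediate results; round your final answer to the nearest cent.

£78391.12

PV of 6-year annuity: £1,590.00 × [1 − (1+0.107)^−6] / 0.107 = 6785.09030
Perpetuity value at year 6: £14,100.00 / 0.107 = 131775.70093
PV of perpetuity: 131775.70093 / (1+0.107)^6 = 71606.03224
Total PV = 6785.09030 + 71606.03224 = 78391.12254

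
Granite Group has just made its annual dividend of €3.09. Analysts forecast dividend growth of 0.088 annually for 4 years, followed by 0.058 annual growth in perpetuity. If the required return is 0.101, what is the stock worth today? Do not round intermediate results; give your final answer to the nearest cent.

D_1 = 3.36192
D_2 = 3.65777
D_3 = 3.97965
D_4 = 4.32986
Terminal value at year 4: TV = D_4×(1+g_2)/(r−g_2) = 4.58099/0.043 = 106.53475
P_0 = D_1/(1+r)^1 + D_2/(1+r)^2 + D_3/(1+r)^3 + D_4/(1+r)^4 + TV/(1+r)^4
    = 3.05351 + 3.01746 + 2.98183 + 2.94662 + 72.50067 = 84.50010

€84.50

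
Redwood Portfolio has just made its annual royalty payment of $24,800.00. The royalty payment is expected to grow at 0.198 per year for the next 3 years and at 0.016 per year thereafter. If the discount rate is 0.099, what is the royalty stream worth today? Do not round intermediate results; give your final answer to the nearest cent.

$481855.51

D_1 = 29710.40000
D_2 = 35593.05920
D_3 = 42640.48492
Terminal value at year 3: TV = D_3×(1+g_2)/(r−g_2) = 43322.73268/0.083 = 521960.63470
P_0 = D_1/(1+r)^1 + D_2/(1+r)^2 + D_3/(1+r)^3 + TV/(1+r)^3
    = 27034.03094 + 29469.30761 + 32123.95861 + 393228.21628 = 481855.51344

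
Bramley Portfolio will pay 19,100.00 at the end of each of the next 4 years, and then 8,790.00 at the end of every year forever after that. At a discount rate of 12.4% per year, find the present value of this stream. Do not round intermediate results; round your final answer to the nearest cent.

101940.17

PV of 4-year annuity: 19,100.00 × [1 − (1+0.124)^−4] / 0.124 = 57528.00867
Perpetuity value at year 4: 8,790.00 / 0.124 = 70887.09677
PV of perpetuity: 70887.09677 / (1+0.124)^4 = 44412.16504
Total PV = 57528.00867 + 44412.16504 = 101940.17371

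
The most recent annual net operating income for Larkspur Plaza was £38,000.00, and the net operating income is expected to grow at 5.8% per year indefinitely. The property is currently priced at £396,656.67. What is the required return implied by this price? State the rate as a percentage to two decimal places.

15.94%

D₁ = £38,000.00 × 1.058 = £40,204.0000
P = D₁/(r − g) ⇒ r = D₁/P + g = £40,204.0000/£396,656.67 + 0.058 = 0.101357 + 0.058 = 0.159357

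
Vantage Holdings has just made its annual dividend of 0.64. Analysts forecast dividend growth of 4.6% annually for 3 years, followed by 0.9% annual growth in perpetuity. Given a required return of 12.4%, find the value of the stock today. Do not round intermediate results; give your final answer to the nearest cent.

6.19

D_1 = 0.66944
D_2 = 0.70023
D_3 = 0.73245
Terminal value at year 3: TV = D_3×(1+g_2)/(r−g_2) = 0.73904/0.115 = 6.42641
P_0 = D_1/(1+r)^1 + D_2/(1+r)^2 + D_3/(1+r)^3 + TV/(1+r)^3
    = 0.59559 + 0.55426 + 0.51579 + 4.52553 = 6.19117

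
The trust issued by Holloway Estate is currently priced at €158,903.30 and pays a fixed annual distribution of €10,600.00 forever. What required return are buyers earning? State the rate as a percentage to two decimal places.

P = C/r ⇒ r = C/P = €10,600.00/€158,903.30 = 0.066707

6.67%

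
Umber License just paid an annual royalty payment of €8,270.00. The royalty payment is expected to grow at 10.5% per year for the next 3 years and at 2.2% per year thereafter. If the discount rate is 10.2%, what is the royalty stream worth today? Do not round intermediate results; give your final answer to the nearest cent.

€131459.76

D_1 = 9138.35000
D_2 = 10097.87675
D_3 = 11158.15381
Terminal value at year 3: TV = D_3×(1+g_2)/(r−g_2) = 11403.63319/0.08 = 142545.41491
P_0 = D_1/(1+r)^1 + D_2/(1+r)^2 + D_3/(1+r)^3 + TV/(1+r)^3
    = 8292.51361 + 8315.08851 + 8337.72487 + 106514.43521 = 131459.76220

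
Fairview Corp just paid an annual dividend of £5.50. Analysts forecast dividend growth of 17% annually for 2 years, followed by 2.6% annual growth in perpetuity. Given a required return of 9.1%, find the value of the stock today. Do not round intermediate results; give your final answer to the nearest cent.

D_1 = 6.43500
D_2 = 7.52895
Terminal value at year 2: TV = D_2×(1+g_2)/(r−g_2) = 7.72470/0.065 = 118.84158
P_0 = D_1/(1+r)^1 + D_2/(1+r)^2 + TV/(1+r)^2
    = 5.89826 + 6.32536 + 99.84330 = 112.06691

£112.07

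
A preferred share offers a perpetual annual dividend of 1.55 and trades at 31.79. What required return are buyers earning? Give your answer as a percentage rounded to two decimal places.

4.88%

P = C/r ⇒ r = C/P = 1.55/31.79 = 0.048757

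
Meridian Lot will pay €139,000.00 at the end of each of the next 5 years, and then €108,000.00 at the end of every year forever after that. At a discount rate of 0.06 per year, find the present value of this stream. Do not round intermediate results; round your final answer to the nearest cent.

€1930583.28

PV of 5-year annuity: €139,000.00 × [1 − (1+0.06)^−5] / 0.06 = 585518.56619
Perpetuity value at year 5: €108,000.00 / 0.06 = 1800000.00000
PV of perpetuity: 1800000.00000 / (1+0.06)^5 = 1345064.71116
Total PV = 585518.56619 + 1345064.71116 = 1930583.27735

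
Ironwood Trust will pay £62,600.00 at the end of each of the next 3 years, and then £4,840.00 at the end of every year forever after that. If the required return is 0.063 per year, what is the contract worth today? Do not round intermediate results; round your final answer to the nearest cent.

PV of 3-year annuity: £62,600.00 × [1 − (1+0.063)^−3] / 0.063 = 166406.09977
Perpetuity value at year 3: £4,840.00 / 0.063 = 76825.39683
PV of perpetuity: 76825.39683 / (1+0.063)^3 = 63959.49390
Total PV = 166406.09977 + 63959.49390 = 230365.59367

£230365.59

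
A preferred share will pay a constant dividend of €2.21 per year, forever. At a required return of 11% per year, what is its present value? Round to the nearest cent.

Level perpetuity: PV = C / r = €2.21 / 0.11 = €20.09

€20.09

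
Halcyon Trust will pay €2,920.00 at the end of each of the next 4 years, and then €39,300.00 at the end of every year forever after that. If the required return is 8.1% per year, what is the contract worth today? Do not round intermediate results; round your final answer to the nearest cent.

PV of 4-year annuity: €2,920.00 × [1 − (1+0.081)^−4] / 0.081 = 9649.92191
Perpetuity value at year 4: €39,300.00 / 0.081 = 485185.18519
PV of perpetuity: 485185.18519 / (1+0.081)^4 = 355307.81154
Total PV = 9649.92191 + 355307.81154 = 364957.73345

€364957.73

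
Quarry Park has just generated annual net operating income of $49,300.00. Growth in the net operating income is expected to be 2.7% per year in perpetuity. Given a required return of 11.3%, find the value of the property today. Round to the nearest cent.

D₁ = D₀ × (1 + g) = $49,300.00 × 1.027 = $50,631.1000
Growing perpetuity: P = D₁ / (r − g) = $50,631.1000 / (0.113 − 0.027) = $588,733.72

$588733.72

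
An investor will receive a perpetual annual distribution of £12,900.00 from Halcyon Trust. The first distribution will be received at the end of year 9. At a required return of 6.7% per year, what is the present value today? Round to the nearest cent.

Value at end of year 8: C / r = £12,900.00 / 0.067 = £192,537.3134
Discount to today: PV = £192,537.3134 / (1 + 0.067)^8 = £192,537.3134 / 1.680023 = £114,603.94

£114603.94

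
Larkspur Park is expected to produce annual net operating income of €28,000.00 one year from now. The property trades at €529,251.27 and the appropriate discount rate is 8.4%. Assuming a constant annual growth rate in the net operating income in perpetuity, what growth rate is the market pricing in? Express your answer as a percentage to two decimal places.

P = D₁/(r−g) ⇒ g = r − D₁/P = 0.084 − €28,000.00/€529,251.27 = 0.031095

3.11%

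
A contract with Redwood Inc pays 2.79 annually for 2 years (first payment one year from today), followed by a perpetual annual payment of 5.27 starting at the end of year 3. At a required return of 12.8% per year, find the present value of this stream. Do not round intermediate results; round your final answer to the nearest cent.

PV of 2-year annuity: 2.79 × [1 − (1+0.128)^−2] / 0.128 = 4.66614
Perpetuity value at year 2: 5.27 / 0.128 = 41.17188
PV of perpetuity: 41.17188 / (1+0.128)^2 = 32.35806
Total PV = 4.66614 + 32.35806 = 37.02420

37.02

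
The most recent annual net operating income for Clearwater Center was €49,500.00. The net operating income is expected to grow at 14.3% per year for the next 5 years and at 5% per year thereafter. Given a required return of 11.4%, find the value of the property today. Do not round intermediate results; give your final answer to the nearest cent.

D_1 = 56578.50000
D_2 = 64669.22550
D_3 = 73916.92475
D_4 = 84487.04499
D_5 = 96568.69242
Terminal value at year 5: TV = D_5×(1+g_2)/(r−g_2) = 101397.12704/0.064 = 1584330.10999
P_0 = D_1/(1+r)^1 + D_2/(1+r)^2 + D_3/(1+r)^3 + D_4/(1+r)^4 + D_5/(1+r)^5 + TV/(1+r)^5
    = 50788.59964 + 52110.74451 + 53467.30788 + 54859.18574 + 56287.29739 + 923463.47285 = 1190976.60801

€1190976.61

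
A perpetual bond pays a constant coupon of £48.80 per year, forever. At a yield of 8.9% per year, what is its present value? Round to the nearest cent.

Level perpetuity: PV = C / r = £48.80 / 0.089 = £548.31

£548.31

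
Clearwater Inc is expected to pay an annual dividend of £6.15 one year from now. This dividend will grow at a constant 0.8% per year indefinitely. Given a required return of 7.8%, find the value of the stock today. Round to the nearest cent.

£87.86

Growing perpetuity: P = D₁ / (r − g) = £6.1500 / (0.078 − 0.008) = £87.86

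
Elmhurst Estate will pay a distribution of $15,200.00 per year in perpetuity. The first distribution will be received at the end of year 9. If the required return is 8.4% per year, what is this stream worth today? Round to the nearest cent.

Value at end of year 8: C / r = $15,200.00 / 0.084 = $180,952.3810
Discount to today: PV = $180,952.3810 / (1 + 0.084)^8 = $180,952.3810 / 1.906489 = $94,913.95

$94913.95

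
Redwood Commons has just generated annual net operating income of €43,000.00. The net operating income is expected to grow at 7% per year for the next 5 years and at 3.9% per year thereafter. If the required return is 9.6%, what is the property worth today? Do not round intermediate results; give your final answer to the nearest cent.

D_1 = 46010.00000
D_2 = 49230.70000
D_3 = 52676.84900
D_4 = 56364.22843
D_5 = 60309.72442
Terminal value at year 5: TV = D_5×(1+g_2)/(r−g_2) = 62661.80367/0.057 = 1099329.88899
P_0 = D_1/(1+r)^1 + D_2/(1+r)^2 + D_3/(1+r)^3 + D_4/(1+r)^4 + D_5/(1+r)^5 + TV/(1+r)^5
    = 41979.92701 + 40984.05283 + 40011.80340 + 39062.61828 + 38135.95033 + 695144.77881 = 895319.13065

€895319.13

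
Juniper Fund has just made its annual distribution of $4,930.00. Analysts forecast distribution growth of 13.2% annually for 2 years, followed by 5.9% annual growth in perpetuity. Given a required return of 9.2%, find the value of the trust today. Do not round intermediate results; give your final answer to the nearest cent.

D_1 = 5580.76000
D_2 = 6317.42032
Terminal value at year 2: TV = D_2×(1+g_2)/(r−g_2) = 6690.14812/0.033 = 202731.76118
P_0 = D_1/(1+r)^1 + D_2/(1+r)^2 + TV/(1+r)^2
    = 5110.58608 + 5297.78704 + 170010.80215 = 180419.17527

$180419.18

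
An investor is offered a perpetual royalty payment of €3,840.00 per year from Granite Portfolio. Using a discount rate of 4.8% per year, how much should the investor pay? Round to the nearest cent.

€80000.00

Level perpetuity: PV = C / r = €3,840.00 / 0.048 = €80,000.00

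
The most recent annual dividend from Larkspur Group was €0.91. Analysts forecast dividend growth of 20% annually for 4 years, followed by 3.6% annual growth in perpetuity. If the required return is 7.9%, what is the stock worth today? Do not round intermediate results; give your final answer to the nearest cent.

D_1 = 1.09200
D_2 = 1.31040
D_3 = 1.57248
D_4 = 1.88698
Terminal value at year 4: TV = D_4×(1+g_2)/(r−g_2) = 1.95491/0.043 = 45.46296
P_0 = D_1/(1+r)^1 + D_2/(1+r)^2 + D_3/(1+r)^3 + D_4/(1+r)^4 + TV/(1+r)^4
    = 1.01205 + 1.12554 + 1.25176 + 1.39213 + 33.54068 = 38.32216

€38.32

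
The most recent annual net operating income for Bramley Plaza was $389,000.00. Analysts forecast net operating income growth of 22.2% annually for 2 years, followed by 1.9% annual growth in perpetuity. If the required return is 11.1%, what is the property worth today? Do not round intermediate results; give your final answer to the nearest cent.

$6111028.18

D_1 = 475358.00000
D_2 = 580887.47600
Terminal value at year 2: TV = D_2×(1+g_2)/(r−g_2) = 591924.33804/0.092 = 6433960.19613
P_0 = D_1/(1+r)^1 + D_2/(1+r)^2 + TV/(1+r)^2
    = 427864.98650 + 470612.97345 + 5212550.21678 = 6111028.17673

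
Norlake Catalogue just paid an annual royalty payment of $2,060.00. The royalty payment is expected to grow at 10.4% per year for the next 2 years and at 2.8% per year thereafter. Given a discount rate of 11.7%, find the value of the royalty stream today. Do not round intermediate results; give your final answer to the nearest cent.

$27291.89

D_1 = 2274.24000
D_2 = 2510.76096
Terminal value at year 2: TV = D_2×(1+g_2)/(r−g_2) = 2581.06227/0.089 = 29000.69963
P_0 = D_1/(1+r)^1 + D_2/(1+r)^2 + TV/(1+r)^2
    = 2036.02507 + 2012.32916 + 23243.53234 = 27291.88657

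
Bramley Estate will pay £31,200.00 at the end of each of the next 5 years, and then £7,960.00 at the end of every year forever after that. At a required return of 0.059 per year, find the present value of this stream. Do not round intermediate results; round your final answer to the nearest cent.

£233077.48

PV of 5-year annuity: £31,200.00 × [1 − (1+0.059)^−5] / 0.059 = 131784.05473
Perpetuity value at year 5: £7,960.00 / 0.059 = 134915.25424
PV of perpetuity: 134915.25424 / (1+0.059)^5 = 101293.42489
Total PV = 131784.05473 + 101293.42489 = 233077.47962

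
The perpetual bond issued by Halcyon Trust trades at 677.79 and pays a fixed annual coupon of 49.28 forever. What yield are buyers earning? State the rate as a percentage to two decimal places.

7.27%

P = C/r ⇒ r = C/P = 49.28/677.79 = 0.072707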